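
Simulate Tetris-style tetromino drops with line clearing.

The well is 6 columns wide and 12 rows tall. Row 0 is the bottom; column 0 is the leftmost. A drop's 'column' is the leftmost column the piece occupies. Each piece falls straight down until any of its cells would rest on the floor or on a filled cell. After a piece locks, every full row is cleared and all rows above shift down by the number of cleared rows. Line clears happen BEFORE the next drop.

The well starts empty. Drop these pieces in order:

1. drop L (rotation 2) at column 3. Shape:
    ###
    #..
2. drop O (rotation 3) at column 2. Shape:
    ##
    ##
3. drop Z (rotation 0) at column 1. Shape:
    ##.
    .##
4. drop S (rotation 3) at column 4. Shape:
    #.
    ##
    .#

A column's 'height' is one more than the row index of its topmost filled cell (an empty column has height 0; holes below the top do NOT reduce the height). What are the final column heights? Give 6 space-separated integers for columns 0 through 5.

Drop 1: L rot2 at col 3 lands with bottom-row=0; cleared 0 line(s) (total 0); column heights now [0 0 0 2 2 2], max=2
Drop 2: O rot3 at col 2 lands with bottom-row=2; cleared 0 line(s) (total 0); column heights now [0 0 4 4 2 2], max=4
Drop 3: Z rot0 at col 1 lands with bottom-row=4; cleared 0 line(s) (total 0); column heights now [0 6 6 5 2 2], max=6
Drop 4: S rot3 at col 4 lands with bottom-row=2; cleared 0 line(s) (total 0); column heights now [0 6 6 5 5 4], max=6

Answer: 0 6 6 5 5 4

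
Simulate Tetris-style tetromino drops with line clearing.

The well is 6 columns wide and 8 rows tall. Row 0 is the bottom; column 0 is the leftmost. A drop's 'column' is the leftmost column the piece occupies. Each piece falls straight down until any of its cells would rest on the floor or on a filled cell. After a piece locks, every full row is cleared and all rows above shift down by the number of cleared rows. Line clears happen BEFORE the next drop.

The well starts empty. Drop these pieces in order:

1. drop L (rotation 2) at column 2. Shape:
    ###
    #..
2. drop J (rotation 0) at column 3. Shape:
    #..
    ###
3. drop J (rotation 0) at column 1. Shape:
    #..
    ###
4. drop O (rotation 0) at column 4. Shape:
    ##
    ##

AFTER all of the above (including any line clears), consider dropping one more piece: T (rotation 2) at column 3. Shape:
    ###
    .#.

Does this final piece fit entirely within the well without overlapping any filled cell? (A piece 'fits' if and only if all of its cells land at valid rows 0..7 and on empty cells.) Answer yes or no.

Answer: yes

Derivation:
Drop 1: L rot2 at col 2 lands with bottom-row=0; cleared 0 line(s) (total 0); column heights now [0 0 2 2 2 0], max=2
Drop 2: J rot0 at col 3 lands with bottom-row=2; cleared 0 line(s) (total 0); column heights now [0 0 2 4 3 3], max=4
Drop 3: J rot0 at col 1 lands with bottom-row=4; cleared 0 line(s) (total 0); column heights now [0 6 5 5 3 3], max=6
Drop 4: O rot0 at col 4 lands with bottom-row=3; cleared 0 line(s) (total 0); column heights now [0 6 5 5 5 5], max=6
Test piece T rot2 at col 3 (width 3): heights before test = [0 6 5 5 5 5]; fits = True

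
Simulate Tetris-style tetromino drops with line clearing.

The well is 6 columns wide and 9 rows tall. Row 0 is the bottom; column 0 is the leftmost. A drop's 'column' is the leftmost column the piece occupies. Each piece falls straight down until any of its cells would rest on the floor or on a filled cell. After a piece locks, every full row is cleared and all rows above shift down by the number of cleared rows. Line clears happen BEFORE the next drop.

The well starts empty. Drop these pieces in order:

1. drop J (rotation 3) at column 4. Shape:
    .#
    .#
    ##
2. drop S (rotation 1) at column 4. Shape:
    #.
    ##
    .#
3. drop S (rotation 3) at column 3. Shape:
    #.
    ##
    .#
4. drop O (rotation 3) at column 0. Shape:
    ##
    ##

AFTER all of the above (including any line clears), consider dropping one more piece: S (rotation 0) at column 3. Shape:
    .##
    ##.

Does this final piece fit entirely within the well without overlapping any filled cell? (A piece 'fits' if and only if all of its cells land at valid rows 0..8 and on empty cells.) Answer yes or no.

Drop 1: J rot3 at col 4 lands with bottom-row=0; cleared 0 line(s) (total 0); column heights now [0 0 0 0 1 3], max=3
Drop 2: S rot1 at col 4 lands with bottom-row=3; cleared 0 line(s) (total 0); column heights now [0 0 0 0 6 5], max=6
Drop 3: S rot3 at col 3 lands with bottom-row=6; cleared 0 line(s) (total 0); column heights now [0 0 0 9 8 5], max=9
Drop 4: O rot3 at col 0 lands with bottom-row=0; cleared 0 line(s) (total 0); column heights now [2 2 0 9 8 5], max=9
Test piece S rot0 at col 3 (width 3): heights before test = [2 2 0 9 8 5]; fits = False

Answer: no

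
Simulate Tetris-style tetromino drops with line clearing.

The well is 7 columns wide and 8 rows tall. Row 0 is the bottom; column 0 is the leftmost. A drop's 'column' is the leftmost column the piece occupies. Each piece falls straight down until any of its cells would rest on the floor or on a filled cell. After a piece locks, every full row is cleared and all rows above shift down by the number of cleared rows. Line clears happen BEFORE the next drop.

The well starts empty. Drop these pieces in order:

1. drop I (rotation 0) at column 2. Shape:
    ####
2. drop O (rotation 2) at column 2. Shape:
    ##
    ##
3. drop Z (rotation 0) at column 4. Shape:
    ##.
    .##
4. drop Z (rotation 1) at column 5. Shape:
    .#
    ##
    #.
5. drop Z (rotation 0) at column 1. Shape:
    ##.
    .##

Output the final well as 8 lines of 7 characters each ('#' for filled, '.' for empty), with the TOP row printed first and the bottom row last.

Answer: .......
.......
......#
.##..##
..##.#.
..####.
..##.##
..####.

Derivation:
Drop 1: I rot0 at col 2 lands with bottom-row=0; cleared 0 line(s) (total 0); column heights now [0 0 1 1 1 1 0], max=1
Drop 2: O rot2 at col 2 lands with bottom-row=1; cleared 0 line(s) (total 0); column heights now [0 0 3 3 1 1 0], max=3
Drop 3: Z rot0 at col 4 lands with bottom-row=1; cleared 0 line(s) (total 0); column heights now [0 0 3 3 3 3 2], max=3
Drop 4: Z rot1 at col 5 lands with bottom-row=3; cleared 0 line(s) (total 0); column heights now [0 0 3 3 3 5 6], max=6
Drop 5: Z rot0 at col 1 lands with bottom-row=3; cleared 0 line(s) (total 0); column heights now [0 5 5 4 3 5 6], max=6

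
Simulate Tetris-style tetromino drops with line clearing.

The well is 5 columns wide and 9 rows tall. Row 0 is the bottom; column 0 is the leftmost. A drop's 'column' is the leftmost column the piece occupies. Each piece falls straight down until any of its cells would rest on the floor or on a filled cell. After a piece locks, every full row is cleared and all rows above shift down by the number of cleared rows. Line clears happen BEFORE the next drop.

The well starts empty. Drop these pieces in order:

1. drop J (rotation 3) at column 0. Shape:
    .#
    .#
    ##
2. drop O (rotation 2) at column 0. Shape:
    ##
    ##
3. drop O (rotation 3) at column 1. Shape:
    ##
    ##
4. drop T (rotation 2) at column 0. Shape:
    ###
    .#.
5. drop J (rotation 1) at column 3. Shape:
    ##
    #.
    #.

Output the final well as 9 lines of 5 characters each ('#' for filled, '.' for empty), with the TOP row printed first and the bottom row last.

Drop 1: J rot3 at col 0 lands with bottom-row=0; cleared 0 line(s) (total 0); column heights now [1 3 0 0 0], max=3
Drop 2: O rot2 at col 0 lands with bottom-row=3; cleared 0 line(s) (total 0); column heights now [5 5 0 0 0], max=5
Drop 3: O rot3 at col 1 lands with bottom-row=5; cleared 0 line(s) (total 0); column heights now [5 7 7 0 0], max=7
Drop 4: T rot2 at col 0 lands with bottom-row=7; cleared 0 line(s) (total 0); column heights now [9 9 9 0 0], max=9
Drop 5: J rot1 at col 3 lands with bottom-row=0; cleared 0 line(s) (total 0); column heights now [9 9 9 3 3], max=9

Answer: ###..
.#...
.##..
.##..
##...
##...
.#.##
.#.#.
##.#.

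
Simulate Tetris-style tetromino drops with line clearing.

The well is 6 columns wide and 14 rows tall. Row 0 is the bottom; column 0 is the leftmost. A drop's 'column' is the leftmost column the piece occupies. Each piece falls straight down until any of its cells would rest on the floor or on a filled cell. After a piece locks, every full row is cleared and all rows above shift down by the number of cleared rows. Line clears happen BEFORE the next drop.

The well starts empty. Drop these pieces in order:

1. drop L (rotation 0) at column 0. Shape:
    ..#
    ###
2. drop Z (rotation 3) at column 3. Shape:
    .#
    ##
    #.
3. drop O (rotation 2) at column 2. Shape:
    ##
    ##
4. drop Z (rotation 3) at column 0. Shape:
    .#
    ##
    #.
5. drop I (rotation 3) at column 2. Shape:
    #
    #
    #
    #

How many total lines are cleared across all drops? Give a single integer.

Answer: 0

Derivation:
Drop 1: L rot0 at col 0 lands with bottom-row=0; cleared 0 line(s) (total 0); column heights now [1 1 2 0 0 0], max=2
Drop 2: Z rot3 at col 3 lands with bottom-row=0; cleared 0 line(s) (total 0); column heights now [1 1 2 2 3 0], max=3
Drop 3: O rot2 at col 2 lands with bottom-row=2; cleared 0 line(s) (total 0); column heights now [1 1 4 4 3 0], max=4
Drop 4: Z rot3 at col 0 lands with bottom-row=1; cleared 0 line(s) (total 0); column heights now [3 4 4 4 3 0], max=4
Drop 5: I rot3 at col 2 lands with bottom-row=4; cleared 0 line(s) (total 0); column heights now [3 4 8 4 3 0], max=8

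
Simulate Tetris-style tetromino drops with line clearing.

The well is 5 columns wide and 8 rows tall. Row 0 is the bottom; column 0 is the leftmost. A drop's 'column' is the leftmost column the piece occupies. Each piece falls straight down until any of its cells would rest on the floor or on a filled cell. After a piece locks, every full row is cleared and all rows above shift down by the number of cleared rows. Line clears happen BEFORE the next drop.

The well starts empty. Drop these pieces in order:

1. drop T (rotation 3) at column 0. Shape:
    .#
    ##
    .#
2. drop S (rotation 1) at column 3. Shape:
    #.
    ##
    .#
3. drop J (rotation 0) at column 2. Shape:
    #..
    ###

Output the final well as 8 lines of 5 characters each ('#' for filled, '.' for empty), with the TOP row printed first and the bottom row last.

Answer: .....
.....
.....
..#..
..###
.#.#.
##.##
.#..#

Derivation:
Drop 1: T rot3 at col 0 lands with bottom-row=0; cleared 0 line(s) (total 0); column heights now [2 3 0 0 0], max=3
Drop 2: S rot1 at col 3 lands with bottom-row=0; cleared 0 line(s) (total 0); column heights now [2 3 0 3 2], max=3
Drop 3: J rot0 at col 2 lands with bottom-row=3; cleared 0 line(s) (total 0); column heights now [2 3 5 4 4], max=5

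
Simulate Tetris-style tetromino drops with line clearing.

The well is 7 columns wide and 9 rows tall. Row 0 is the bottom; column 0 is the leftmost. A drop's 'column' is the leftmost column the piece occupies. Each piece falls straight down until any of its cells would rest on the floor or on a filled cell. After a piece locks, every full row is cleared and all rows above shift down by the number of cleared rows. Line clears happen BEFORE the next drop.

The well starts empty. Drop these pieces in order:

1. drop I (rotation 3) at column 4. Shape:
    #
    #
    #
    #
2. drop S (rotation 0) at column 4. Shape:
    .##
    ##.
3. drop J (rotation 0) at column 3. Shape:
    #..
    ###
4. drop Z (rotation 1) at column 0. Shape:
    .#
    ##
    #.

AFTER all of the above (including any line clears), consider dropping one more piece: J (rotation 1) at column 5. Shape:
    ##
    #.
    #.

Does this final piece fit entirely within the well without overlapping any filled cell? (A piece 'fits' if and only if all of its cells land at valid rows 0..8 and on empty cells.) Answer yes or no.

Drop 1: I rot3 at col 4 lands with bottom-row=0; cleared 0 line(s) (total 0); column heights now [0 0 0 0 4 0 0], max=4
Drop 2: S rot0 at col 4 lands with bottom-row=4; cleared 0 line(s) (total 0); column heights now [0 0 0 0 5 6 6], max=6
Drop 3: J rot0 at col 3 lands with bottom-row=6; cleared 0 line(s) (total 0); column heights now [0 0 0 8 7 7 6], max=8
Drop 4: Z rot1 at col 0 lands with bottom-row=0; cleared 0 line(s) (total 0); column heights now [2 3 0 8 7 7 6], max=8
Test piece J rot1 at col 5 (width 2): heights before test = [2 3 0 8 7 7 6]; fits = False

Answer: no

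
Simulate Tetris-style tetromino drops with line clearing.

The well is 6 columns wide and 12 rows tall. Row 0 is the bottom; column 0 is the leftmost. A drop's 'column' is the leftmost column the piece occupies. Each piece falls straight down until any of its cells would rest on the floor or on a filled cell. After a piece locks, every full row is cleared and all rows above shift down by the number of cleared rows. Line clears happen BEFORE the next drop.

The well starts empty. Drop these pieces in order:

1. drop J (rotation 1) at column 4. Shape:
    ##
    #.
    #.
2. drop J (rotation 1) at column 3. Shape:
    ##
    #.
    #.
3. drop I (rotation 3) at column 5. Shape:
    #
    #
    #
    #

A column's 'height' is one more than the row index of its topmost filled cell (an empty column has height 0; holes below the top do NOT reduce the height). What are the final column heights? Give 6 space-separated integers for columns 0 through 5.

Drop 1: J rot1 at col 4 lands with bottom-row=0; cleared 0 line(s) (total 0); column heights now [0 0 0 0 3 3], max=3
Drop 2: J rot1 at col 3 lands with bottom-row=1; cleared 0 line(s) (total 0); column heights now [0 0 0 4 4 3], max=4
Drop 3: I rot3 at col 5 lands with bottom-row=3; cleared 0 line(s) (total 0); column heights now [0 0 0 4 4 7], max=7

Answer: 0 0 0 4 4 7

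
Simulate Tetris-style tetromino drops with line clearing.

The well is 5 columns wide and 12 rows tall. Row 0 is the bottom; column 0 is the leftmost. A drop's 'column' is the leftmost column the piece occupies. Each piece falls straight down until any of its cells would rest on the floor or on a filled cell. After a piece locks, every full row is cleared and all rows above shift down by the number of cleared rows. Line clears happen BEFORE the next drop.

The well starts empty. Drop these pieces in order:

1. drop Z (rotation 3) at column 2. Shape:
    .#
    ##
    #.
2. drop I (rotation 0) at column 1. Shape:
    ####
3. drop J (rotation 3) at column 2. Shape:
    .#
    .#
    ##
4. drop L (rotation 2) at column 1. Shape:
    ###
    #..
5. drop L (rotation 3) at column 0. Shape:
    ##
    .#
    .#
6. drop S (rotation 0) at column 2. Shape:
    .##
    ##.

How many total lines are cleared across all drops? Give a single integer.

Answer: 0

Derivation:
Drop 1: Z rot3 at col 2 lands with bottom-row=0; cleared 0 line(s) (total 0); column heights now [0 0 2 3 0], max=3
Drop 2: I rot0 at col 1 lands with bottom-row=3; cleared 0 line(s) (total 0); column heights now [0 4 4 4 4], max=4
Drop 3: J rot3 at col 2 lands with bottom-row=4; cleared 0 line(s) (total 0); column heights now [0 4 5 7 4], max=7
Drop 4: L rot2 at col 1 lands with bottom-row=6; cleared 0 line(s) (total 0); column heights now [0 8 8 8 4], max=8
Drop 5: L rot3 at col 0 lands with bottom-row=8; cleared 0 line(s) (total 0); column heights now [11 11 8 8 4], max=11
Drop 6: S rot0 at col 2 lands with bottom-row=8; cleared 0 line(s) (total 0); column heights now [11 11 9 10 10], max=11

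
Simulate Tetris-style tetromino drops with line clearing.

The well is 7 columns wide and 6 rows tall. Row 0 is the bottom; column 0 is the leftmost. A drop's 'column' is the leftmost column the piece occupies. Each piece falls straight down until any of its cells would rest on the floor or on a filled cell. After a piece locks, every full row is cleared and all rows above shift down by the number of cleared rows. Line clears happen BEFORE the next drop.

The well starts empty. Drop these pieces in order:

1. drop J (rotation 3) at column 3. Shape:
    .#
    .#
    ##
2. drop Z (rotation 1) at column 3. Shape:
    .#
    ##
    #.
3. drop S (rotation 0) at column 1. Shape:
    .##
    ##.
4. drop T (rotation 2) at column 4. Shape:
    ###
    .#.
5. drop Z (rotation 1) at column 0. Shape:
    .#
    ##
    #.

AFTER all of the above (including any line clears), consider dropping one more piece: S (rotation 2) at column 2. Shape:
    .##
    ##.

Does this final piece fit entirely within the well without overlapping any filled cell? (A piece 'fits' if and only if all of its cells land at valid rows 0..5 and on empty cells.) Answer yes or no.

Drop 1: J rot3 at col 3 lands with bottom-row=0; cleared 0 line(s) (total 0); column heights now [0 0 0 1 3 0 0], max=3
Drop 2: Z rot1 at col 3 lands with bottom-row=2; cleared 0 line(s) (total 0); column heights now [0 0 0 4 5 0 0], max=5
Drop 3: S rot0 at col 1 lands with bottom-row=3; cleared 0 line(s) (total 0); column heights now [0 4 5 5 5 0 0], max=5
Drop 4: T rot2 at col 4 lands with bottom-row=4; cleared 0 line(s) (total 0); column heights now [0 4 5 5 6 6 6], max=6
Drop 5: Z rot1 at col 0 lands with bottom-row=3; cleared 0 line(s) (total 0); column heights now [5 6 5 5 6 6 6], max=6
Test piece S rot2 at col 2 (width 3): heights before test = [5 6 5 5 6 6 6]; fits = False

Answer: no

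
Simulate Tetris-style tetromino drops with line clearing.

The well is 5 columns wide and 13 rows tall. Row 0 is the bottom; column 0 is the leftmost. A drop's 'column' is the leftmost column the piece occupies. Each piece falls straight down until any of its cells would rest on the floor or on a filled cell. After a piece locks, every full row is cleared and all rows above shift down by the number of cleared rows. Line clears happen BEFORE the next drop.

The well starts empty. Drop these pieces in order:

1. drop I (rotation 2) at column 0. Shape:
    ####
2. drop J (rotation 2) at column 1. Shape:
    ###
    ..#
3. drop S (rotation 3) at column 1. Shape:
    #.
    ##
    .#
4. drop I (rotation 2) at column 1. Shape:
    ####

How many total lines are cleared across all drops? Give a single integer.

Answer: 0

Derivation:
Drop 1: I rot2 at col 0 lands with bottom-row=0; cleared 0 line(s) (total 0); column heights now [1 1 1 1 0], max=1
Drop 2: J rot2 at col 1 lands with bottom-row=1; cleared 0 line(s) (total 0); column heights now [1 3 3 3 0], max=3
Drop 3: S rot3 at col 1 lands with bottom-row=3; cleared 0 line(s) (total 0); column heights now [1 6 5 3 0], max=6
Drop 4: I rot2 at col 1 lands with bottom-row=6; cleared 0 line(s) (total 0); column heights now [1 7 7 7 7], max=7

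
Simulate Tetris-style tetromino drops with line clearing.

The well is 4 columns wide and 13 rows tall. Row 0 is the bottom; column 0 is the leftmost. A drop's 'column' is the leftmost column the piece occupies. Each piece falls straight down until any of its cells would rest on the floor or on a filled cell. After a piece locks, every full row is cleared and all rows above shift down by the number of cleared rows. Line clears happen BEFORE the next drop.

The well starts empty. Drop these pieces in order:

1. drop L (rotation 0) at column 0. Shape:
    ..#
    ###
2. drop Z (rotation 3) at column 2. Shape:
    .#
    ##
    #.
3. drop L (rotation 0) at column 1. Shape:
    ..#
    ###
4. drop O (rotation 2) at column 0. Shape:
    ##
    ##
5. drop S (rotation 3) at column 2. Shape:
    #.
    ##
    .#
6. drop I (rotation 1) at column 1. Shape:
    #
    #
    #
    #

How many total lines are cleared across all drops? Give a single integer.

Answer: 0

Derivation:
Drop 1: L rot0 at col 0 lands with bottom-row=0; cleared 0 line(s) (total 0); column heights now [1 1 2 0], max=2
Drop 2: Z rot3 at col 2 lands with bottom-row=2; cleared 0 line(s) (total 0); column heights now [1 1 4 5], max=5
Drop 3: L rot0 at col 1 lands with bottom-row=5; cleared 0 line(s) (total 0); column heights now [1 6 6 7], max=7
Drop 4: O rot2 at col 0 lands with bottom-row=6; cleared 0 line(s) (total 0); column heights now [8 8 6 7], max=8
Drop 5: S rot3 at col 2 lands with bottom-row=7; cleared 0 line(s) (total 0); column heights now [8 8 10 9], max=10
Drop 6: I rot1 at col 1 lands with bottom-row=8; cleared 0 line(s) (total 0); column heights now [8 12 10 9], max=12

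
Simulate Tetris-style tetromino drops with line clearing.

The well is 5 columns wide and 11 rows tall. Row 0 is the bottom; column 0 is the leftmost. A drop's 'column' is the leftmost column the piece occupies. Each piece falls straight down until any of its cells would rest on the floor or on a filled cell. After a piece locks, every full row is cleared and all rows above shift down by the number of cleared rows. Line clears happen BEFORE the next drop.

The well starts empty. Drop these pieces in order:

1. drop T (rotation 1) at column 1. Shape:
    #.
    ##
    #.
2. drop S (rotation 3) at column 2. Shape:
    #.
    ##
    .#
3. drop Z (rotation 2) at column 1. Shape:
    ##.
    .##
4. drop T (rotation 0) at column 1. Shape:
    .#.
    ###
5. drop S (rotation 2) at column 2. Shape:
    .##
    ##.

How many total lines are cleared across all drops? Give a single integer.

Drop 1: T rot1 at col 1 lands with bottom-row=0; cleared 0 line(s) (total 0); column heights now [0 3 2 0 0], max=3
Drop 2: S rot3 at col 2 lands with bottom-row=1; cleared 0 line(s) (total 0); column heights now [0 3 4 3 0], max=4
Drop 3: Z rot2 at col 1 lands with bottom-row=4; cleared 0 line(s) (total 0); column heights now [0 6 6 5 0], max=6
Drop 4: T rot0 at col 1 lands with bottom-row=6; cleared 0 line(s) (total 0); column heights now [0 7 8 7 0], max=8
Drop 5: S rot2 at col 2 lands with bottom-row=8; cleared 0 line(s) (total 0); column heights now [0 7 9 10 10], max=10

Answer: 0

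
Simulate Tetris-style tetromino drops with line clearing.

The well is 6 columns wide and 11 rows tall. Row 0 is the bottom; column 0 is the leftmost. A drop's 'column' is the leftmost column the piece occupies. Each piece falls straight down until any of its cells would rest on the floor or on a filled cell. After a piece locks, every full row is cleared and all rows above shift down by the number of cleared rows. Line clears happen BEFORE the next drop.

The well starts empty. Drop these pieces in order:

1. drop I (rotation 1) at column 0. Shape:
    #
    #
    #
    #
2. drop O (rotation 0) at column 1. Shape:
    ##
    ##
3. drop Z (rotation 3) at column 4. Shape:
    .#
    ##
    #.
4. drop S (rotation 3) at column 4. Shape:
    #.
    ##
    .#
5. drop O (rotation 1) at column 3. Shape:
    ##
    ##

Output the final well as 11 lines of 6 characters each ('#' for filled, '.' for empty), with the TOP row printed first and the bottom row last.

Answer: ......
......
......
...##.
...##.
....#.
....##
#....#
#....#
###.##
###.#.

Derivation:
Drop 1: I rot1 at col 0 lands with bottom-row=0; cleared 0 line(s) (total 0); column heights now [4 0 0 0 0 0], max=4
Drop 2: O rot0 at col 1 lands with bottom-row=0; cleared 0 line(s) (total 0); column heights now [4 2 2 0 0 0], max=4
Drop 3: Z rot3 at col 4 lands with bottom-row=0; cleared 0 line(s) (total 0); column heights now [4 2 2 0 2 3], max=4
Drop 4: S rot3 at col 4 lands with bottom-row=3; cleared 0 line(s) (total 0); column heights now [4 2 2 0 6 5], max=6
Drop 5: O rot1 at col 3 lands with bottom-row=6; cleared 0 line(s) (total 0); column heights now [4 2 2 8 8 5], max=8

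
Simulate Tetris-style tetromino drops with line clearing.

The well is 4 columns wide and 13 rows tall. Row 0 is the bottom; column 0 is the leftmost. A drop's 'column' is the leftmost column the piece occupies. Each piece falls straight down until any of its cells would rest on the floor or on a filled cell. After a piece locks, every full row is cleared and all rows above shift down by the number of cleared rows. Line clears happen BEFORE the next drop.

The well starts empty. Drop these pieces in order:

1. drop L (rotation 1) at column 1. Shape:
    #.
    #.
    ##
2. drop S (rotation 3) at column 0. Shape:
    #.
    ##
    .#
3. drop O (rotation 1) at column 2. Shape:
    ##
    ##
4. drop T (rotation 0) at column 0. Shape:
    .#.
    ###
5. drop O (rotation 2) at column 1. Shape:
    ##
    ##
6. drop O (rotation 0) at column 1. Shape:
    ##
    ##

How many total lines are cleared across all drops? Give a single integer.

Answer: 0

Derivation:
Drop 1: L rot1 at col 1 lands with bottom-row=0; cleared 0 line(s) (total 0); column heights now [0 3 1 0], max=3
Drop 2: S rot3 at col 0 lands with bottom-row=3; cleared 0 line(s) (total 0); column heights now [6 5 1 0], max=6
Drop 3: O rot1 at col 2 lands with bottom-row=1; cleared 0 line(s) (total 0); column heights now [6 5 3 3], max=6
Drop 4: T rot0 at col 0 lands with bottom-row=6; cleared 0 line(s) (total 0); column heights now [7 8 7 3], max=8
Drop 5: O rot2 at col 1 lands with bottom-row=8; cleared 0 line(s) (total 0); column heights now [7 10 10 3], max=10
Drop 6: O rot0 at col 1 lands with bottom-row=10; cleared 0 line(s) (total 0); column heights now [7 12 12 3], max=12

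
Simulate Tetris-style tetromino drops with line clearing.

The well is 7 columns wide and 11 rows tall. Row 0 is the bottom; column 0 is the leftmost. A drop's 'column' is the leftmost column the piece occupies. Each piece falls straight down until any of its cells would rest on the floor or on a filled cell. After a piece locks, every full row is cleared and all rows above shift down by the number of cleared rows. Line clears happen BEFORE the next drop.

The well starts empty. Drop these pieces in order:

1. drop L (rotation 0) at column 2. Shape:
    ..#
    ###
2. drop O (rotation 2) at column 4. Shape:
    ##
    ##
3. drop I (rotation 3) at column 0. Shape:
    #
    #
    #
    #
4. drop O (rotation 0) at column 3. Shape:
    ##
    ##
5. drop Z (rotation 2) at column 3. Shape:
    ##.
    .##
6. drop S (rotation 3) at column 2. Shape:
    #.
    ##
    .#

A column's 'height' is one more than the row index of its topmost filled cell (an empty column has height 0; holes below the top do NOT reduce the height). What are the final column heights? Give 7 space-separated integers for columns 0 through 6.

Answer: 4 0 11 10 8 7 0

Derivation:
Drop 1: L rot0 at col 2 lands with bottom-row=0; cleared 0 line(s) (total 0); column heights now [0 0 1 1 2 0 0], max=2
Drop 2: O rot2 at col 4 lands with bottom-row=2; cleared 0 line(s) (total 0); column heights now [0 0 1 1 4 4 0], max=4
Drop 3: I rot3 at col 0 lands with bottom-row=0; cleared 0 line(s) (total 0); column heights now [4 0 1 1 4 4 0], max=4
Drop 4: O rot0 at col 3 lands with bottom-row=4; cleared 0 line(s) (total 0); column heights now [4 0 1 6 6 4 0], max=6
Drop 5: Z rot2 at col 3 lands with bottom-row=6; cleared 0 line(s) (total 0); column heights now [4 0 1 8 8 7 0], max=8
Drop 6: S rot3 at col 2 lands with bottom-row=8; cleared 0 line(s) (total 0); column heights now [4 0 11 10 8 7 0], max=11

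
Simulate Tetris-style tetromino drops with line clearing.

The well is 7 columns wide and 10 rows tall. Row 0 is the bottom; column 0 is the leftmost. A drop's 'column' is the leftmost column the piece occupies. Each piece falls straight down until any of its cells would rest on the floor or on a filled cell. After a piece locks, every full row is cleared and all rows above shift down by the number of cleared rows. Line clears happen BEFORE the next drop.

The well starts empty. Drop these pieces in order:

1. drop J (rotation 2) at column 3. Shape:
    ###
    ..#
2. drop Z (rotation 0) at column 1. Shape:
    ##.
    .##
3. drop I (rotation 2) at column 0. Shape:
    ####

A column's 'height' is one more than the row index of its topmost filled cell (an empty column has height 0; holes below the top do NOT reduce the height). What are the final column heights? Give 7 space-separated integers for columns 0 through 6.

Answer: 5 5 5 5 2 2 0

Derivation:
Drop 1: J rot2 at col 3 lands with bottom-row=0; cleared 0 line(s) (total 0); column heights now [0 0 0 2 2 2 0], max=2
Drop 2: Z rot0 at col 1 lands with bottom-row=2; cleared 0 line(s) (total 0); column heights now [0 4 4 3 2 2 0], max=4
Drop 3: I rot2 at col 0 lands with bottom-row=4; cleared 0 line(s) (total 0); column heights now [5 5 5 5 2 2 0], max=5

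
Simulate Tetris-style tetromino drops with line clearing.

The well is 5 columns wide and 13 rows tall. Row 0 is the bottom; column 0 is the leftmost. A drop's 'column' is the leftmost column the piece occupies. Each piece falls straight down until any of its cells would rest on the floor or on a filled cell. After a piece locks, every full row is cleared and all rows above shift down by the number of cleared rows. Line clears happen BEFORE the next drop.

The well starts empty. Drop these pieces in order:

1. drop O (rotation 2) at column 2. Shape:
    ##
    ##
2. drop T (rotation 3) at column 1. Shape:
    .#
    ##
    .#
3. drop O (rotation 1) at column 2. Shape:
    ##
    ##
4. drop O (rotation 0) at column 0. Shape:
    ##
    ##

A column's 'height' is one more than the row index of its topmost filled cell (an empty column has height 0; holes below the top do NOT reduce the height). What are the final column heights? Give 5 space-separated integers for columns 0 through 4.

Drop 1: O rot2 at col 2 lands with bottom-row=0; cleared 0 line(s) (total 0); column heights now [0 0 2 2 0], max=2
Drop 2: T rot3 at col 1 lands with bottom-row=2; cleared 0 line(s) (total 0); column heights now [0 4 5 2 0], max=5
Drop 3: O rot1 at col 2 lands with bottom-row=5; cleared 0 line(s) (total 0); column heights now [0 4 7 7 0], max=7
Drop 4: O rot0 at col 0 lands with bottom-row=4; cleared 0 line(s) (total 0); column heights now [6 6 7 7 0], max=7

Answer: 6 6 7 7 0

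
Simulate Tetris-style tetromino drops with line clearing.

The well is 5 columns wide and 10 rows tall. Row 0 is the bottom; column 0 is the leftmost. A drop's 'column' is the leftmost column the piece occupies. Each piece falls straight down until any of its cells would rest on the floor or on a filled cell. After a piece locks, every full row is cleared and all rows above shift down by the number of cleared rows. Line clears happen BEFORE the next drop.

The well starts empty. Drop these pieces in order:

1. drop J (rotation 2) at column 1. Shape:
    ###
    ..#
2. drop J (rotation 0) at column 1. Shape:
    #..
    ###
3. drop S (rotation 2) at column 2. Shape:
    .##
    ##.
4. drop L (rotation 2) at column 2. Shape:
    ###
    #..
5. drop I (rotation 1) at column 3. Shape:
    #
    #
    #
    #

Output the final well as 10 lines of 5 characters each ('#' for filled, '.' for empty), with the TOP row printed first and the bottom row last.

Answer: ...#.
...#.
...#.
...#.
..###
..###
.###.
.###.
.###.
...#.

Derivation:
Drop 1: J rot2 at col 1 lands with bottom-row=0; cleared 0 line(s) (total 0); column heights now [0 2 2 2 0], max=2
Drop 2: J rot0 at col 1 lands with bottom-row=2; cleared 0 line(s) (total 0); column heights now [0 4 3 3 0], max=4
Drop 3: S rot2 at col 2 lands with bottom-row=3; cleared 0 line(s) (total 0); column heights now [0 4 4 5 5], max=5
Drop 4: L rot2 at col 2 lands with bottom-row=4; cleared 0 line(s) (total 0); column heights now [0 4 6 6 6], max=6
Drop 5: I rot1 at col 3 lands with bottom-row=6; cleared 0 line(s) (total 0); column heights now [0 4 6 10 6], max=10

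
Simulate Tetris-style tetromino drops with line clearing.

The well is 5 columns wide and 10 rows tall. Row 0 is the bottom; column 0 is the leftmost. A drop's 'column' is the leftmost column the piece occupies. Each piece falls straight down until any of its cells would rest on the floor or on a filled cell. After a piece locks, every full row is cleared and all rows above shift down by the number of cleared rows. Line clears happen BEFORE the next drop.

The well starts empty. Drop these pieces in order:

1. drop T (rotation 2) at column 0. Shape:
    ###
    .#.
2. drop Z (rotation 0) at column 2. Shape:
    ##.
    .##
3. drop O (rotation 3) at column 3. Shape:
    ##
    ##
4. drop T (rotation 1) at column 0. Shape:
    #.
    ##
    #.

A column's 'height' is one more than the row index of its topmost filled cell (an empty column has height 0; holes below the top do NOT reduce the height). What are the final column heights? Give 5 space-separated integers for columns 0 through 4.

Answer: 3 2 2 4 4

Derivation:
Drop 1: T rot2 at col 0 lands with bottom-row=0; cleared 0 line(s) (total 0); column heights now [2 2 2 0 0], max=2
Drop 2: Z rot0 at col 2 lands with bottom-row=1; cleared 1 line(s) (total 1); column heights now [0 1 2 2 0], max=2
Drop 3: O rot3 at col 3 lands with bottom-row=2; cleared 0 line(s) (total 1); column heights now [0 1 2 4 4], max=4
Drop 4: T rot1 at col 0 lands with bottom-row=0; cleared 0 line(s) (total 1); column heights now [3 2 2 4 4], max=4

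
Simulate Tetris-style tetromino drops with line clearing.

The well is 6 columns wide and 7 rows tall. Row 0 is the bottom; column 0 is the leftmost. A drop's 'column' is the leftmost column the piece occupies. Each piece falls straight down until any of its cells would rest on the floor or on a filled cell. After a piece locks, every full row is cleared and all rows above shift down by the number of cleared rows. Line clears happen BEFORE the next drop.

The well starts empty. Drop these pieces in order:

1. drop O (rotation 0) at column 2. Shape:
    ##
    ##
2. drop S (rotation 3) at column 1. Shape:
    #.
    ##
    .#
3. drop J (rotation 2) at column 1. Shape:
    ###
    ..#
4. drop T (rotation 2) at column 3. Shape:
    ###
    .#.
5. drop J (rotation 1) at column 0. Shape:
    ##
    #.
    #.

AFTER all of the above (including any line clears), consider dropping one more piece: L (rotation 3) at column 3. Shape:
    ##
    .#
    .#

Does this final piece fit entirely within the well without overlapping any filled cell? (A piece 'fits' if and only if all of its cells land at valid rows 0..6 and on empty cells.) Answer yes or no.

Answer: no

Derivation:
Drop 1: O rot0 at col 2 lands with bottom-row=0; cleared 0 line(s) (total 0); column heights now [0 0 2 2 0 0], max=2
Drop 2: S rot3 at col 1 lands with bottom-row=2; cleared 0 line(s) (total 0); column heights now [0 5 4 2 0 0], max=5
Drop 3: J rot2 at col 1 lands with bottom-row=4; cleared 0 line(s) (total 0); column heights now [0 6 6 6 0 0], max=6
Drop 4: T rot2 at col 3 lands with bottom-row=5; cleared 0 line(s) (total 0); column heights now [0 6 6 7 7 7], max=7
Drop 5: J rot1 at col 0 lands with bottom-row=4; cleared 0 line(s) (total 0); column heights now [7 7 6 7 7 7], max=7
Test piece L rot3 at col 3 (width 2): heights before test = [7 7 6 7 7 7]; fits = False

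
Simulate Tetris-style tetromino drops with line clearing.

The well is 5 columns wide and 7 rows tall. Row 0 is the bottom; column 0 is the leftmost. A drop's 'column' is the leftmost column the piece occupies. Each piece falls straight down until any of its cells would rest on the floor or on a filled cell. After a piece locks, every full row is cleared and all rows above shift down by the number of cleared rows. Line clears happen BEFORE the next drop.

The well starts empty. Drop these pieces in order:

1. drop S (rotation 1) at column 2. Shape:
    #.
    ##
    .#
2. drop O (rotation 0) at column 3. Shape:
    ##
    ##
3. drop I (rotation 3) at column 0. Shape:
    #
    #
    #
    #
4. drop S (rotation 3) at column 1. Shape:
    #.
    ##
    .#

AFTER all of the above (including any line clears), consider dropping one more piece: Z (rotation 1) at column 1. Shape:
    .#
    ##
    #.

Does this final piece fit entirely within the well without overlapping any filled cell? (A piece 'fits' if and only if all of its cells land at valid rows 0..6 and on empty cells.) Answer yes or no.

Answer: no

Derivation:
Drop 1: S rot1 at col 2 lands with bottom-row=0; cleared 0 line(s) (total 0); column heights now [0 0 3 2 0], max=3
Drop 2: O rot0 at col 3 lands with bottom-row=2; cleared 0 line(s) (total 0); column heights now [0 0 3 4 4], max=4
Drop 3: I rot3 at col 0 lands with bottom-row=0; cleared 0 line(s) (total 0); column heights now [4 0 3 4 4], max=4
Drop 4: S rot3 at col 1 lands with bottom-row=3; cleared 0 line(s) (total 0); column heights now [4 6 5 4 4], max=6
Test piece Z rot1 at col 1 (width 2): heights before test = [4 6 5 4 4]; fits = False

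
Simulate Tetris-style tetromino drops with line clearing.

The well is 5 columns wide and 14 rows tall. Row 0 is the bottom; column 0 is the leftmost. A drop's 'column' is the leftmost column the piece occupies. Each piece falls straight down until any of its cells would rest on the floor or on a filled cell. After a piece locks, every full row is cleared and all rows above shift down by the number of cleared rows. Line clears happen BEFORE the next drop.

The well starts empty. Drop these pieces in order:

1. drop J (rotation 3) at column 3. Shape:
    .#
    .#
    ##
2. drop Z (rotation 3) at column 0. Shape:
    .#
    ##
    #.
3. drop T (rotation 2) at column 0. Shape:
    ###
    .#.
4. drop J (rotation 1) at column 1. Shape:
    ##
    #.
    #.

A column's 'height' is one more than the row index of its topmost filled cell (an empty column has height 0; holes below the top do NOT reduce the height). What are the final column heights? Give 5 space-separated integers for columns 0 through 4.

Answer: 5 8 8 1 3

Derivation:
Drop 1: J rot3 at col 3 lands with bottom-row=0; cleared 0 line(s) (total 0); column heights now [0 0 0 1 3], max=3
Drop 2: Z rot3 at col 0 lands with bottom-row=0; cleared 0 line(s) (total 0); column heights now [2 3 0 1 3], max=3
Drop 3: T rot2 at col 0 lands with bottom-row=3; cleared 0 line(s) (total 0); column heights now [5 5 5 1 3], max=5
Drop 4: J rot1 at col 1 lands with bottom-row=5; cleared 0 line(s) (total 0); column heights now [5 8 8 1 3], max=8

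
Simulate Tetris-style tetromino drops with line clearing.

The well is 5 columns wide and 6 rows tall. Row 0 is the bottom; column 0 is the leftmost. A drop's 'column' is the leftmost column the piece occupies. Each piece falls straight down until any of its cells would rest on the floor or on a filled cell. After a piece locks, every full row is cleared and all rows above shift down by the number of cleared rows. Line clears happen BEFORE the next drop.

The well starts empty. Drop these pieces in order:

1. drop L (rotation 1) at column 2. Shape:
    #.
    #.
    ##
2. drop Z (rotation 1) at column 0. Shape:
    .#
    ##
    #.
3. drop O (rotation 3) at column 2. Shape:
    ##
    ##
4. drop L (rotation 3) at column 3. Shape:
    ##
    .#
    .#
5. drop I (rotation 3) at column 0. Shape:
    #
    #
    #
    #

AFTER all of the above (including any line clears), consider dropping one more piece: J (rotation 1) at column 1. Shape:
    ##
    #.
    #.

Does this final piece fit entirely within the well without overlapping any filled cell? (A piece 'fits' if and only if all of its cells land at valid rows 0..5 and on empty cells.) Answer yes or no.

Drop 1: L rot1 at col 2 lands with bottom-row=0; cleared 0 line(s) (total 0); column heights now [0 0 3 1 0], max=3
Drop 2: Z rot1 at col 0 lands with bottom-row=0; cleared 0 line(s) (total 0); column heights now [2 3 3 1 0], max=3
Drop 3: O rot3 at col 2 lands with bottom-row=3; cleared 0 line(s) (total 0); column heights now [2 3 5 5 0], max=5
Drop 4: L rot3 at col 3 lands with bottom-row=3; cleared 0 line(s) (total 0); column heights now [2 3 5 6 6], max=6
Drop 5: I rot3 at col 0 lands with bottom-row=2; cleared 0 line(s) (total 0); column heights now [6 3 5 6 6], max=6
Test piece J rot1 at col 1 (width 2): heights before test = [6 3 5 6 6]; fits = True

Answer: yes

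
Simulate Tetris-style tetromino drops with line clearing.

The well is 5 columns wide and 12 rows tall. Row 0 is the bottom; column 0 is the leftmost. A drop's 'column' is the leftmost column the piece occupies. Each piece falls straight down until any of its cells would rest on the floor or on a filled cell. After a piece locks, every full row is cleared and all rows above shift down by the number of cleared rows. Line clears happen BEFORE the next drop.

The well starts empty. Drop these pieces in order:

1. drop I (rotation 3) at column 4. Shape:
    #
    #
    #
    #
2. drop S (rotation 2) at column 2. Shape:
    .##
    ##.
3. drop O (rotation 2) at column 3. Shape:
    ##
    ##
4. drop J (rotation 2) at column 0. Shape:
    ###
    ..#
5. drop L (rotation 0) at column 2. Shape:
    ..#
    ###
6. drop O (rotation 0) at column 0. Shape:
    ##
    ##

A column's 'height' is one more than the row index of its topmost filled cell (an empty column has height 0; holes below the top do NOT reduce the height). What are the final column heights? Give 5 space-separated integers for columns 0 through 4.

Drop 1: I rot3 at col 4 lands with bottom-row=0; cleared 0 line(s) (total 0); column heights now [0 0 0 0 4], max=4
Drop 2: S rot2 at col 2 lands with bottom-row=3; cleared 0 line(s) (total 0); column heights now [0 0 4 5 5], max=5
Drop 3: O rot2 at col 3 lands with bottom-row=5; cleared 0 line(s) (total 0); column heights now [0 0 4 7 7], max=7
Drop 4: J rot2 at col 0 lands with bottom-row=4; cleared 1 line(s) (total 1); column heights now [0 0 5 6 6], max=6
Drop 5: L rot0 at col 2 lands with bottom-row=6; cleared 0 line(s) (total 1); column heights now [0 0 7 7 8], max=8
Drop 6: O rot0 at col 0 lands with bottom-row=0; cleared 0 line(s) (total 1); column heights now [2 2 7 7 8], max=8

Answer: 2 2 7 7 8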